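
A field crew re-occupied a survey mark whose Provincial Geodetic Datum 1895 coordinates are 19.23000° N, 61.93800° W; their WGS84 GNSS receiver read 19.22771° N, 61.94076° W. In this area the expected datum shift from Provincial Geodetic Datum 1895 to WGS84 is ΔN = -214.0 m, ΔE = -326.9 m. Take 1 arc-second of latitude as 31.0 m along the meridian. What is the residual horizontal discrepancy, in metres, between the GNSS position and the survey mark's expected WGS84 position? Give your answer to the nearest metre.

55 m

Observed coordinate differences: Δφ = -0.00229°, Δλ = -0.00276°.
Converting to metres (1° lat = 111600 m, cos φ = 0.944204): observed ΔN = -255.6 m, observed ΔE = -290.8 m.
Subtracting the expected shift leaves a residual of -255.6 − (-214.0) = -41.6 m north and -290.8 − (-326.9) = 36.1 m east.
Residual distance = √((-41.6)² + 36.1²) = 55.0 m.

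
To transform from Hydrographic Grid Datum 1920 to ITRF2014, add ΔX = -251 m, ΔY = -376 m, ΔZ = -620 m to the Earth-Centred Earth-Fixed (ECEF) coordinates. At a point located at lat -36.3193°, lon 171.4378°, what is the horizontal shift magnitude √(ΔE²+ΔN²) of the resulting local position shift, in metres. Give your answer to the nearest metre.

At φ = -36.3193°, λ = 171.4378°: sin φ = -0.592285, cos φ = 0.805729, sin λ = 0.148883, cos λ = -0.988855.
ΔE = −sin λ·ΔX + cos λ·ΔY = −(0.148883)·(-251) + (-0.988855)·(-376) = 409.18 m.
ΔN = −sin φ cos λ·ΔX − sin φ sin λ·ΔY + cos φ·ΔZ = −(-0.592285)(-0.988855)(-251) − (-0.592285)(0.148883)(-376) + (0.805729)(-620) = -385.70 m.
Horizontal magnitude = √(ΔE² + ΔN²) = √(409.18² + (-385.70)²) = 562.31 m.

562 m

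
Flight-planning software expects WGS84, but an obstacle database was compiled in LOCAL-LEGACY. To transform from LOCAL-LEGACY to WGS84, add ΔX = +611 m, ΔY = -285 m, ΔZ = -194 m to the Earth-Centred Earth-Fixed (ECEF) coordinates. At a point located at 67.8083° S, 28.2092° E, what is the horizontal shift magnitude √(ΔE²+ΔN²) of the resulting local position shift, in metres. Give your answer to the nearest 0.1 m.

At φ = -67.8083°, λ = 28.2092°: sin φ = -0.925925, cos φ = 0.377707, sin λ = 0.472692, cos λ = 0.881228.
ΔE = −sin λ·ΔX + cos λ·ΔY = −(0.472692)·(611) + (0.881228)·(-285) = -539.96 m.
ΔN = −sin φ cos λ·ΔX − sin φ sin λ·ΔY + cos φ·ΔZ = −(-0.925925)(0.881228)(611) − (-0.925925)(0.472692)(-285) + (0.377707)(-194) = 300.53 m.
Horizontal magnitude = √(ΔE² + ΔN²) = √((-539.96)² + 300.53²) = 617.97 m.

618.0 m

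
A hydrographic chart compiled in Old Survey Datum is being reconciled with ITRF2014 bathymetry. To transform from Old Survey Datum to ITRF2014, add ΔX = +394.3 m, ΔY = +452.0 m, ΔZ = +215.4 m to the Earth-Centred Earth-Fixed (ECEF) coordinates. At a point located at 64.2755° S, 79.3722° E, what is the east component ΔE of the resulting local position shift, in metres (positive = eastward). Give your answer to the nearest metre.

The local east axis at (φ, λ) is (−sin λ, cos λ, 0), so ΔE = −sin(79.3722°)·394.3 + cos(79.3722°)·452.0 = -304.17 m.

ΔE = -304 m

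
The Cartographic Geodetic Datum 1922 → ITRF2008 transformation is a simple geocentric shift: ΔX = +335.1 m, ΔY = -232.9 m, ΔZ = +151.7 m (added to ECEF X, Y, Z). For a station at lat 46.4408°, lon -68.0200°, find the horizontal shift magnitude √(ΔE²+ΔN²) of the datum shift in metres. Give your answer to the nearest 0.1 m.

At φ = 46.4408°, λ = -68.0200°: sin φ = 0.724663, cos φ = 0.689104, sin λ = -0.927315, cos λ = 0.374283.
ΔE = −sin λ·ΔX + cos λ·ΔY = −(-0.927315)·(335.1) + (0.374283)·(-232.9) = 223.57 m.
ΔN = −sin φ cos λ·ΔX − sin φ sin λ·ΔY + cos φ·ΔZ = −(0.724663)(0.374283)(335.1) − (0.724663)(-0.927315)(-232.9) + (0.689104)(151.7) = -142.86 m.
Horizontal magnitude = √(ΔE² + ΔN²) = √(223.57² + (-142.86)²) = 265.32 m.

265.3 m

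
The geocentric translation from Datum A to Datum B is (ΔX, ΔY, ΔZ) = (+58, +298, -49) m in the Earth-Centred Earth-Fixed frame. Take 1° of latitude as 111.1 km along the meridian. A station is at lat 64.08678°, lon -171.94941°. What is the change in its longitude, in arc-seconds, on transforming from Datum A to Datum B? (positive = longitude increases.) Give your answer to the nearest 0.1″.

sin φ = 0.899457, cos φ = 0.437009, sin λ = -0.140047, cos λ = -0.990145.
East component: ΔE = −sin λ·ΔX + cos λ·ΔY = −(-0.140047)(58) + (-0.990145)(298) = -286.94 m.
1° of latitude spans 111100 m; at latitude φ, 1° of longitude spans that × cos φ = 48551.7 m, so Δλ = -286.94 / 48551.7 × 3600 = -21.276″.

Δλ = -21.3″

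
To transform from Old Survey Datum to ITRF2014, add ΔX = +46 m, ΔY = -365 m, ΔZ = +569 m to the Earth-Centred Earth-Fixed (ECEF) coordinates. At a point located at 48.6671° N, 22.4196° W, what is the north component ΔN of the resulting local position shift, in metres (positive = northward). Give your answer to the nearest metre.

The local north axis is (−sin φ cos λ, −sin φ sin λ, cos φ), giving ΔN = -31.930 − 104.528 + 375.786 = 239.33 m.

ΔN = 239 m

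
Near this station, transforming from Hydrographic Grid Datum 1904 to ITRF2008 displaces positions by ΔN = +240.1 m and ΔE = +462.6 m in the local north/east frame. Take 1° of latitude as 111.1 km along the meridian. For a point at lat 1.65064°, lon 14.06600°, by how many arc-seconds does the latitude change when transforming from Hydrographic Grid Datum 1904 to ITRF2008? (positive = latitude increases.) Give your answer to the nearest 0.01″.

1° of latitude = 111.1 km, so Δφ = 240.1 / 111100 = 0.0021611° = 7.780″.

Δφ = 7.78″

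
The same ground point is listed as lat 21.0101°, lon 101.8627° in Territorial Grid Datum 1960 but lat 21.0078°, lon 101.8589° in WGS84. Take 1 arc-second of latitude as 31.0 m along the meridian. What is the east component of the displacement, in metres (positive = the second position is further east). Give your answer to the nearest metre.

ΔE = -396 m

Δφ = 21.0078° − 21.0101° = -0.0023°; Δλ = 101.8589° − 101.8627° = -0.0038°.
1° of latitude = 3600 × 31.00 = 111600 m.
ΔN = Δφ × 111600 = -256.7 m; ΔE = Δλ × 111600 × cos(21.0101°) = -0.0038 × 111600 × 0.933517 = -395.9 m.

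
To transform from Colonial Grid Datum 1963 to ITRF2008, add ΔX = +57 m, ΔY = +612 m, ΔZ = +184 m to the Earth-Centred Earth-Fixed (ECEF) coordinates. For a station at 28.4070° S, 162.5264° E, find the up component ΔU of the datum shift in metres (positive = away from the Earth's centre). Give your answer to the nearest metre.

The local up (radial) axis is (cos φ cos λ, cos φ sin λ, sin φ), giving ΔU = -47.823 + 161.636 − 87.535 = 26.28 m.

ΔU = 26 m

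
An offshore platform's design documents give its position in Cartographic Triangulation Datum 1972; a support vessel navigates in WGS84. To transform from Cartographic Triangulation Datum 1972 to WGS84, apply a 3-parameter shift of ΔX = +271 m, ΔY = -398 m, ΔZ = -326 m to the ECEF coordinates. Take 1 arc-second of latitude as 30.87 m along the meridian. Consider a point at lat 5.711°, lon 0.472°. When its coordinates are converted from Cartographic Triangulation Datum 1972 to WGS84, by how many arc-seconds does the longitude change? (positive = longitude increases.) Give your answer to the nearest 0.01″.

Δλ = -13.03″

sin φ = 0.099511, cos φ = 0.995036, sin λ = 0.008238, cos λ = 0.999966.
East component: ΔE = −sin λ·ΔX + cos λ·ΔY = −(0.008238)(271) + (0.999966)(-398) = -400.22 m.
1° of latitude spans 3600 × 30.87 = 111132 m; at latitude φ, 1° of longitude spans that × cos φ = 110580.4 m, so Δλ = -400.22 / 110580.4 × 3600 = -13.029″.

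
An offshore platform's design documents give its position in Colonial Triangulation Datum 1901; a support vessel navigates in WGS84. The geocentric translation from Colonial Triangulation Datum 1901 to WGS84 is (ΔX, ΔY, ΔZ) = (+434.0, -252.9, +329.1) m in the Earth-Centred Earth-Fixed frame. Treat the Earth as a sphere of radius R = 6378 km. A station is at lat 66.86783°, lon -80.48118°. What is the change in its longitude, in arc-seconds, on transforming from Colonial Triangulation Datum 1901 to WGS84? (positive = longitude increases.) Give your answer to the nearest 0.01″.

Δλ = 31.79″

sin φ = 0.919601, cos φ = 0.392854, sin λ = -0.986231, cos λ = 0.165372.
East component: ΔE = −sin λ·ΔX + cos λ·ΔY = −(-0.986231)(434.0) + (0.165372)(-252.9) = 386.20 m.
1° of latitude spans πR/180 = 111317 m; at latitude φ, 1° of longitude spans that × cos φ = 43731.3 m, so Δλ = 386.20 / 43731.3 × 3600 = 31.792″.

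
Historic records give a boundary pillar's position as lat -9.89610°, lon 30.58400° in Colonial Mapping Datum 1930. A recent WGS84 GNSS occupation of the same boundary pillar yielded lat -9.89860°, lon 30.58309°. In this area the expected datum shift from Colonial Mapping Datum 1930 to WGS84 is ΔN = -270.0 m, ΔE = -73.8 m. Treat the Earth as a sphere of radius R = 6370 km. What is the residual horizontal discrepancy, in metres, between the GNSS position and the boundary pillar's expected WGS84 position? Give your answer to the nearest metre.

27 m

Observed coordinate differences: Δφ = -0.00250°, Δλ = -0.00091°.
Converting to metres (1° lat = 111177 m, cos φ = 0.985121): observed ΔN = -277.9 m, observed ΔE = -99.7 m.
Subtracting the expected shift leaves a residual of -277.9 − (-270.0) = -7.9 m north and -99.7 − (-73.8) = -25.9 m east.
Residual distance = √((-7.9)² + (-25.9)²) = 27.1 m.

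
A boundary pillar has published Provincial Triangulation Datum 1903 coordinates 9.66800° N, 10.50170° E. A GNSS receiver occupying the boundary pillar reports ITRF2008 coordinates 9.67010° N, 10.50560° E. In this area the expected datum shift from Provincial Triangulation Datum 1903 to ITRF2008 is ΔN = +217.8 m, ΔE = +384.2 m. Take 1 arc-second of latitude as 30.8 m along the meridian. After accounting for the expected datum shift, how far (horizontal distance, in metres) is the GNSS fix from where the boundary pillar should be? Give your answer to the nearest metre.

Observed coordinate differences: Δφ = +0.00210°, Δλ = +0.00390°.
Converting to metres (1° lat = 110880 m, cos φ = 0.985797): observed ΔN = 232.8 m, observed ΔE = 426.3 m.
Subtracting the expected shift leaves a residual of 232.8 − (217.8) = 15.0 m north and 426.3 − (384.2) = 42.1 m east.
Residual distance = √(15.0² + 42.1²) = 44.7 m.

45 m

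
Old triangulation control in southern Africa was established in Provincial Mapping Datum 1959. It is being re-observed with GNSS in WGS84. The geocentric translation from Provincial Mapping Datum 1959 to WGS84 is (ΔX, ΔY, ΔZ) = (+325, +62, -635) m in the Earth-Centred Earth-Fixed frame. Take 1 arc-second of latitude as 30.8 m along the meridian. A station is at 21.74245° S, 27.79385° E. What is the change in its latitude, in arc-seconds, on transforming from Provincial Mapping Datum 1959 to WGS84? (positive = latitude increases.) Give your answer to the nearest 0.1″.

sin φ = -0.370435, cos φ = 0.928858, sin λ = 0.466292, cos λ = 0.884631.
North component: ΔN = −sin φ cos λ·ΔX − sin φ sin λ·ΔY + cos φ·ΔZ = −(-0.370435)(0.884631)(325) − (-0.370435)(0.466292)(62) + (0.928858)(-635) = -472.61 m.
1° of latitude spans 3600 × 30.80 = 110880 m, so Δφ = -472.61 / 110880 × 3600 = -15.345″.

Δφ = -15.3″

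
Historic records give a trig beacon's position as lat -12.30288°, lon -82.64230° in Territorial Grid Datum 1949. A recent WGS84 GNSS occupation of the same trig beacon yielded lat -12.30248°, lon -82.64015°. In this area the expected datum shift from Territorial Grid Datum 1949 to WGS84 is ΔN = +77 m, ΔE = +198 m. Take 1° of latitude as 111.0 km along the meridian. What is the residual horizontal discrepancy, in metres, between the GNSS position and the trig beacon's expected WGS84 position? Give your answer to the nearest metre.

48 m

Observed coordinate differences: Δφ = +0.00040°, Δλ = +0.00215°.
Converting to metres (1° lat = 111000 m, cos φ = 0.977035): observed ΔN = 44.4 m, observed ΔE = 233.2 m.
Subtracting the expected shift leaves a residual of 44.4 − (77) = -32.6 m north and 233.2 − (198) = 35.2 m east.
Residual distance = √((-32.6)² + 35.2²) = 48.0 m.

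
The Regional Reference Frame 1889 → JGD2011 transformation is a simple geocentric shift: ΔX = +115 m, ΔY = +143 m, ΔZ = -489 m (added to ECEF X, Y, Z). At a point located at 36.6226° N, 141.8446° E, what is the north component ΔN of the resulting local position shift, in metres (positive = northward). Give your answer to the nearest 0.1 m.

ΔN = -391.2 m

At φ = 36.6226°, λ = 141.8446°: sin φ = 0.596541, cos φ = 0.802582, sin λ = 0.617796, cos λ = -0.786338.
ΔN = −sin φ cos λ·ΔX − sin φ sin λ·ΔY + cos φ·ΔZ = −(0.596541)(-0.786338)(115) − (0.596541)(0.617796)(143) + (0.802582)(-489) = -391.22 m.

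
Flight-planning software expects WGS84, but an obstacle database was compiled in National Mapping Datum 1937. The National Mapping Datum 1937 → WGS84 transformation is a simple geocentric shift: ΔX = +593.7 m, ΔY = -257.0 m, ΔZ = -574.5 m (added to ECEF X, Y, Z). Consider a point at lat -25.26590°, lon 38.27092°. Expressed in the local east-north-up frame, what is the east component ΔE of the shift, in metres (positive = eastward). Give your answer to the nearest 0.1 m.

The local east axis at (φ, λ) is (−sin λ, cos λ, 0), so ΔE = −sin(38.27092°)·593.7 + cos(38.27092°)·(-257.0) = -569.49 m.

ΔE = -569.5 m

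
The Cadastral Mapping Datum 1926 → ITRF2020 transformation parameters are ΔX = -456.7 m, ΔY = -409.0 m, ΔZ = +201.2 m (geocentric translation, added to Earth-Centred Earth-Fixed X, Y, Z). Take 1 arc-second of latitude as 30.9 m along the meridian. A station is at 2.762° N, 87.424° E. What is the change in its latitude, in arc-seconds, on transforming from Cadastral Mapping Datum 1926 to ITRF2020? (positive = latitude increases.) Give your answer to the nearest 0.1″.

Δφ = 7.2″

sin φ = 0.048187, cos φ = 0.998838, sin λ = 0.998989, cos λ = 0.044945.
North component: ΔN = −sin φ cos λ·ΔX − sin φ sin λ·ΔY + cos φ·ΔZ = −(0.048187)(0.044945)(-456.7) − (0.048187)(0.998989)(-409.0) + (0.998838)(201.2) = 221.64 m.
1° of latitude spans 3600 × 30.90 = 111240 m, so Δφ = 221.64 / 111240 × 3600 = 7.173″.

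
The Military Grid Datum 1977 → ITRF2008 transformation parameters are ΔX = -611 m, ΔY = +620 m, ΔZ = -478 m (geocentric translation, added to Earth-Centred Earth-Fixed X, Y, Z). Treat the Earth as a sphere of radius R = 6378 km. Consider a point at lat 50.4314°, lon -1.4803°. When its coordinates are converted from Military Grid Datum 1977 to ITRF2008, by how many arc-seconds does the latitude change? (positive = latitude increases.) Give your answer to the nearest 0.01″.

Δφ = 5.78″

sin φ = 0.770862, cos φ = 0.637002, sin λ = -0.025833, cos λ = 0.999666.
North component: ΔN = −sin φ cos λ·ΔX − sin φ sin λ·ΔY + cos φ·ΔZ = −(0.770862)(0.999666)(-611) − (0.770862)(-0.025833)(620) + (0.637002)(-478) = 178.70 m.
1° of latitude spans πR/180 = 111317 m, so Δφ = 178.70 / 111317 × 3600 = 5.779″.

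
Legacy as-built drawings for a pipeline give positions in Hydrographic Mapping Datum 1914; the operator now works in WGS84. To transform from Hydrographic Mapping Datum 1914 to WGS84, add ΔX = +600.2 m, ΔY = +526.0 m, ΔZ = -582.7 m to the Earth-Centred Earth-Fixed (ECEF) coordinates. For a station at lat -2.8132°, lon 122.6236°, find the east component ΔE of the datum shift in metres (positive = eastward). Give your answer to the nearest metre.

At φ = -2.8132°, λ = 122.6236°: sin φ = -0.049080, cos φ = 0.998795, sin λ = 0.842230, cos λ = -0.539118.
ΔE = −sin λ·ΔX + cos λ·ΔY = −(0.842230)·(600.2) + (-0.539118)·(526.0) = -789.08 m.

ΔE = -789 m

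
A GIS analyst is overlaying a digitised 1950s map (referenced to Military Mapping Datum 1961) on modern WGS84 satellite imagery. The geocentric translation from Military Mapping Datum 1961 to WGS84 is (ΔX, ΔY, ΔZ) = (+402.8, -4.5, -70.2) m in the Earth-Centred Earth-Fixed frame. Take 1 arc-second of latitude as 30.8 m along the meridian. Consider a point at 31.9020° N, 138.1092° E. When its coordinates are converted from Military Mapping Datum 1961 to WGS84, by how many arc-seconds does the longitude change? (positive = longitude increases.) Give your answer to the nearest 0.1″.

sin φ = 0.528468, cos φ = 0.848953, sin λ = 0.667713, cos λ = -0.744419.
East component: ΔE = −sin λ·ΔX + cos λ·ΔY = −(0.667713)(402.8) + (-0.744419)(-4.5) = -265.60 m.
1° of latitude spans 3600 × 30.80 = 110880 m; at latitude φ, 1° of longitude spans that × cos φ = 94131.9 m, so Δλ = -265.60 / 94131.9 × 3600 = -10.158″.

Δλ = -10.2″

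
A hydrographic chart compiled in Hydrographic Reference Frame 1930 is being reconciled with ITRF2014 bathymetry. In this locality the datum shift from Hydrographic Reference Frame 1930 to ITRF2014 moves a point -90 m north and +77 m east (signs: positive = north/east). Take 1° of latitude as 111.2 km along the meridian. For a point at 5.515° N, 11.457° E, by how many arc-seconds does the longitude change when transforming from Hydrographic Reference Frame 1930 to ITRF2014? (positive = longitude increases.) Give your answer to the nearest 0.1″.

At latitude 5.515°, cos φ = 0.995371.
1° of longitude at this latitude = 111.2 × cos φ = 110.69 km, so Δλ = 77.0 / 110685.3 = 0.0006957° = 2.504″.

Δλ = 2.5″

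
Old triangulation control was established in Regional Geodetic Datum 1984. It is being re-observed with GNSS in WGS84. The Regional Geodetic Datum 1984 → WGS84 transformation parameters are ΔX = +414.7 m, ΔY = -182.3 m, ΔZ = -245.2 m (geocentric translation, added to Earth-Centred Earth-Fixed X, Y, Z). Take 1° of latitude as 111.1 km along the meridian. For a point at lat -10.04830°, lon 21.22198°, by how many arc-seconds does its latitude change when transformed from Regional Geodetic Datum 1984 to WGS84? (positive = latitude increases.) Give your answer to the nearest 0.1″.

sin φ = -0.174478, cos φ = 0.984661, sin λ = 0.361982, cos λ = 0.932185.
North component: ΔN = −sin φ cos λ·ΔX − sin φ sin λ·ΔY + cos φ·ΔZ = −(-0.174478)(0.932185)(414.7) − (-0.174478)(0.361982)(-182.3) + (0.984661)(-245.2) = -185.50 m.
1° of latitude spans 111100 m, so Δφ = -185.50 / 111100 × 3600 = -6.011″.

Δφ = -6.0″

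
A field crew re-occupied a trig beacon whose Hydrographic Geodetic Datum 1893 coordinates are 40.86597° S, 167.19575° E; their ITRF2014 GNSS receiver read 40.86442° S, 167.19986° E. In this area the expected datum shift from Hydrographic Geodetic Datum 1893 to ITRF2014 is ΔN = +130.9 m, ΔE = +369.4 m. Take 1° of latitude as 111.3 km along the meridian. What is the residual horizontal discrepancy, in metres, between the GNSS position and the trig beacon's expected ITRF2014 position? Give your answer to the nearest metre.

48 m

Observed coordinate differences: Δφ = +0.00155°, Δλ = +0.00411°.
Converting to metres (1° lat = 111300 m, cos φ = 0.756242): observed ΔN = 172.5 m, observed ΔE = 345.9 m.
Subtracting the expected shift leaves a residual of 172.5 − (130.9) = 41.6 m north and 345.9 − (369.4) = -23.5 m east.
Residual distance = √(41.6² + (-23.5)²) = 47.8 m.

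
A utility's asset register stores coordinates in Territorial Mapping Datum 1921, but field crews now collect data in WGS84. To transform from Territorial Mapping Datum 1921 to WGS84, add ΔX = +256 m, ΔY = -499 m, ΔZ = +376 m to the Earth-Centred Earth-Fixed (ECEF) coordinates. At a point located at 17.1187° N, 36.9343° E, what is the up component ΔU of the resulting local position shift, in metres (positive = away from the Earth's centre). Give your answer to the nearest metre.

The local up (radial) axis is (cos φ cos λ, cos φ sin λ, sin φ), giving ΔU = 195.562 − 286.564 + 110.676 = 19.67 m.

ΔU = 20 m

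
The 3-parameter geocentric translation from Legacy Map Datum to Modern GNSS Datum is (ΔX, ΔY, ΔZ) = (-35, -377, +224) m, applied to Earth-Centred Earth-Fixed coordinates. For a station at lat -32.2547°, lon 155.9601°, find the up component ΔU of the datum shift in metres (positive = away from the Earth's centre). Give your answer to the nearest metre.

ΔU = -222 m

The local up (radial) axis is (cos φ cos λ, cos φ sin λ, sin φ), giving ΔU = 27.032 − 129.880 − 119.545 = -222.39 m.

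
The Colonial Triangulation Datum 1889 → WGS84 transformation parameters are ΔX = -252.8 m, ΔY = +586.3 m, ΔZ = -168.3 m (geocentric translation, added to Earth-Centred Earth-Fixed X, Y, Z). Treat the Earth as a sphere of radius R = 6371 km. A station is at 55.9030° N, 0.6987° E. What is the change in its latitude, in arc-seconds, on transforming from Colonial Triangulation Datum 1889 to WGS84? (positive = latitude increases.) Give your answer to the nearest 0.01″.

sin φ = 0.828090, cos φ = 0.560596, sin λ = 0.012194, cos λ = 0.999926.
North component: ΔN = −sin φ cos λ·ΔX − sin φ sin λ·ΔY + cos φ·ΔZ = −(0.828090)(0.999926)(-252.8) − (0.828090)(0.012194)(586.3) + (0.560596)(-168.3) = 109.06 m.
1° of latitude spans πR/180 = 111195 m, so Δφ = 109.06 / 111195 × 3600 = 3.531″.

Δφ = 3.53″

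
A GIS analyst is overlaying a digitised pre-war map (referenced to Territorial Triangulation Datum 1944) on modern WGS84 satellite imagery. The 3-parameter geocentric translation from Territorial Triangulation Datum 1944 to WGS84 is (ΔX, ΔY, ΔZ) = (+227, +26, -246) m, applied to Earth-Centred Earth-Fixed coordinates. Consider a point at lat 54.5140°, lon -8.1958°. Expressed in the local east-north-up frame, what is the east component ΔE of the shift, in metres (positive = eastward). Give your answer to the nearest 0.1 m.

The local east axis at (φ, λ) is (−sin λ, cos λ, 0), so ΔE = −sin(-8.1958°)·227 + cos(-8.1958°)·26 = 58.09 m.

ΔE = 58.1 m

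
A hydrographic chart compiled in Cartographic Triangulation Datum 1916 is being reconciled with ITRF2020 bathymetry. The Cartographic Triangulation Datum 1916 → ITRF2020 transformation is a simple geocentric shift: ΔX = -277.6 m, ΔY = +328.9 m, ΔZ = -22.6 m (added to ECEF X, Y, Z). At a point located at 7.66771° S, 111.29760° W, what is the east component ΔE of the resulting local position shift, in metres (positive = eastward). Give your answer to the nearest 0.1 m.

At φ = -7.66771°, λ = -111.29760°: sin φ = -0.133428, cos φ = 0.991059, sin λ = -0.931706, cos λ = -0.363212.
ΔE = −sin λ·ΔX + cos λ·ΔY = −(-0.931706)·(-277.6) + (-0.363212)·(328.9) = -378.10 m.

ΔE = -378.1 m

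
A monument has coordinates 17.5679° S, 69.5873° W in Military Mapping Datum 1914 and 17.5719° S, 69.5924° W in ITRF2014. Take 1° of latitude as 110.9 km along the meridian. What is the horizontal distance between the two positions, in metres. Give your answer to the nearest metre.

698 m

Δφ = -17.5719° − -17.5679° = -0.0040°; Δλ = -69.5924° − -69.5873° = -0.0051°.
ΔN = Δφ × 110900 = -443.6 m; ΔE = Δλ × 110900 × cos(-17.5679°) = -0.0051 × 110900 × 0.953360 = -539.2 m.
Distance = √(ΔE² + ΔN²) = √((-539.2)² + (-443.6)²) = 698.2 m.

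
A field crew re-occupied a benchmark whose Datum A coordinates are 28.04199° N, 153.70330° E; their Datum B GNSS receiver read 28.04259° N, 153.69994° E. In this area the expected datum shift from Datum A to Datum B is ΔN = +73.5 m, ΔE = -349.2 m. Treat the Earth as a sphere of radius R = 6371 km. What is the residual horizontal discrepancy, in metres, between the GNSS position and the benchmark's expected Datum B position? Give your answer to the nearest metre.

21 m

Observed coordinate differences: Δφ = +0.00060°, Δλ = -0.00336°.
Converting to metres (1° lat = 111195 m, cos φ = 0.882603): observed ΔN = 66.7 m, observed ΔE = -329.8 m.
Subtracting the expected shift leaves a residual of 66.7 − (73.5) = -6.8 m north and -329.8 − (-349.2) = 19.4 m east.
Residual distance = √((-6.8)² + 19.4²) = 20.6 m.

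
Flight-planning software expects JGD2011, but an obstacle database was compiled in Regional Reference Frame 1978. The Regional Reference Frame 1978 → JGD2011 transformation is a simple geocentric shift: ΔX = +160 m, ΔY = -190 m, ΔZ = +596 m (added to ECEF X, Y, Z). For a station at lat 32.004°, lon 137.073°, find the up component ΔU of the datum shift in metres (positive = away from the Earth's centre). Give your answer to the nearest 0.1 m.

At φ = 32.004°, λ = 137.073°: sin φ = 0.529978, cos φ = 0.848011, sin λ = 0.681066, cos λ = -0.732222.
ΔU = cos φ cos λ·ΔX + cos φ sin λ·ΔY + sin φ·ΔZ = (0.848011)(-0.732222)(160) + (0.848011)(0.681066)(-190) + (0.529978)(596) = 106.78 m.

ΔU = 106.8 m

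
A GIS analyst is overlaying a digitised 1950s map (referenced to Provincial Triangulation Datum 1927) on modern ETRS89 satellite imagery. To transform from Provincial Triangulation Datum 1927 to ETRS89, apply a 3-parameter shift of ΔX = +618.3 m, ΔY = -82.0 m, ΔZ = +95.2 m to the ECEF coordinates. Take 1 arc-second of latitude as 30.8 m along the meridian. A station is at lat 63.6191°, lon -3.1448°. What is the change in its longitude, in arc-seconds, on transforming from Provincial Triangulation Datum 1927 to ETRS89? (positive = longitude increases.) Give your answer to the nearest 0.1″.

Δλ = -3.5″

sin φ = 0.895860, cos φ = 0.444337, sin λ = -0.054860, cos λ = 0.998494.
East component: ΔE = −sin λ·ΔX + cos λ·ΔY = −(-0.054860)(618.3) + (0.998494)(-82.0) = -47.96 m.
1° of latitude spans 3600 × 30.80 = 110880 m; at latitude φ, 1° of longitude spans that × cos φ = 49268.0 m, so Δλ = -47.96 / 49268.0 × 3600 = -3.504″.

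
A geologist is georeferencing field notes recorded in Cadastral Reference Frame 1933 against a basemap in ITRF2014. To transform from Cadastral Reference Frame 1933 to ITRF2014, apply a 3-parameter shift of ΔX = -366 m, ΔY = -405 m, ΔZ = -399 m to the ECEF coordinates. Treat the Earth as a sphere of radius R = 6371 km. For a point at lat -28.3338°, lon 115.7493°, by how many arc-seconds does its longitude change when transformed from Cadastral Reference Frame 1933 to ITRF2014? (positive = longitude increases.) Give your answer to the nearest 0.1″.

sin φ = -0.474608, cos φ = 0.880198, sin λ = 0.900704, cos λ = -0.434434.
East component: ΔE = −sin λ·ΔX + cos λ·ΔY = −(0.900704)(-366) + (-0.434434)(-405) = 505.60 m.
1° of latitude spans πR/180 = 111195 m; at latitude φ, 1° of longitude spans that × cos φ = 97873.5 m, so Δλ = 505.60 / 97873.5 × 3600 = 18.597″.

Δλ = 18.6″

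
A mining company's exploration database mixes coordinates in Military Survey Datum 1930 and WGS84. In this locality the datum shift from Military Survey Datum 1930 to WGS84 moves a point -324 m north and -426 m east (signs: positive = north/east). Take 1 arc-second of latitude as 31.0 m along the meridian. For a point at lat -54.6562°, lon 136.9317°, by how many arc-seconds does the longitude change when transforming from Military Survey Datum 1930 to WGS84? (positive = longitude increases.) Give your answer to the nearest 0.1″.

Δλ = -23.8″

At latitude -54.6562°, cos φ = 0.578481.
1″ of longitude at this latitude = 31.00 × cos φ = 17.9329 m, so Δλ = -426.0 / 17.9329 = -23.755″.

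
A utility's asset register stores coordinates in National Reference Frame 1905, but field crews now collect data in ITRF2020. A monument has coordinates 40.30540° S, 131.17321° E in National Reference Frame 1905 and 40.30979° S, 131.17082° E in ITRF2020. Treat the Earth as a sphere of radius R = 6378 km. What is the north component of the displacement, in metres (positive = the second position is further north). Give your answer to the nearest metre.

ΔN = -489 m

Δφ = -40.30979° − -40.30540° = -0.00439°; Δλ = 131.17082° − 131.17321° = -0.00239°.
1° along a meridian = πR/180 = 111317 m.
ΔN = Δφ × 111317 = -488.7 m; ΔE = Δλ × 111317 × cos(-40.30540°) = -0.00239 × 111317 × 0.762607 = -202.9 m.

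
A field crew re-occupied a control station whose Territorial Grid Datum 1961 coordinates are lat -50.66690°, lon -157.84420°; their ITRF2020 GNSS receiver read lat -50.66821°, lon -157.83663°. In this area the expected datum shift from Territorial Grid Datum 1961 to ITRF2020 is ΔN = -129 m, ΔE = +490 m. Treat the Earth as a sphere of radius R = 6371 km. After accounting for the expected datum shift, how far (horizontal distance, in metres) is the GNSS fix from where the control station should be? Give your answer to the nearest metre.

Observed coordinate differences: Δφ = -0.00131°, Δλ = +0.00757°.
Converting to metres (1° lat = 111195 m, cos φ = 0.633828): observed ΔN = -145.7 m, observed ΔE = 533.5 m.
Subtracting the expected shift leaves a residual of -145.7 − (-129) = -16.7 m north and 533.5 − (490) = 43.5 m east.
Residual distance = √((-16.7)² + 43.5²) = 46.6 m.

47 m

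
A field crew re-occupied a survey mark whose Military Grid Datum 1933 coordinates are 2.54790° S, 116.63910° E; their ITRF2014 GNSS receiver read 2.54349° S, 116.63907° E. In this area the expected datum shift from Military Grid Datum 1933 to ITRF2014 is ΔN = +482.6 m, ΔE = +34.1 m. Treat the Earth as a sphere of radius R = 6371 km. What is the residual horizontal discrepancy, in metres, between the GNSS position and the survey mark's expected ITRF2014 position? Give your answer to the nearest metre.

38 m

Observed coordinate differences: Δφ = +0.00441°, Δλ = -0.00003°.
Converting to metres (1° lat = 111195 m, cos φ = 0.999011): observed ΔN = 490.4 m, observed ΔE = -3.3 m.
Subtracting the expected shift leaves a residual of 490.4 − (482.6) = 7.8 m north and -3.3 − (34.1) = -37.4 m east.
Residual distance = √(7.8² + (-37.4)²) = 38.2 m.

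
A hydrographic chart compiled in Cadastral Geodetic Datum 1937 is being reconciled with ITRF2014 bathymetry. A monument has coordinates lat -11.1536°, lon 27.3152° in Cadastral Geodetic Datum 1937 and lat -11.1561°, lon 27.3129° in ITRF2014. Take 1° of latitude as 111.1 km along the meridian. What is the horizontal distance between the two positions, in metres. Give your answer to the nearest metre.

Δφ = -11.1561° − -11.1536° = -0.0025°; Δλ = 27.3129° − 27.3152° = -0.0023°.
ΔN = Δφ × 111100 = -277.7 m; ΔE = Δλ × 111100 × cos(-11.1536°) = -0.0023 × 111100 × 0.981112 = -250.7 m.
Distance = √(ΔE² + ΔN²) = √((-250.7)² + (-277.7)²) = 374.2 m.

374 m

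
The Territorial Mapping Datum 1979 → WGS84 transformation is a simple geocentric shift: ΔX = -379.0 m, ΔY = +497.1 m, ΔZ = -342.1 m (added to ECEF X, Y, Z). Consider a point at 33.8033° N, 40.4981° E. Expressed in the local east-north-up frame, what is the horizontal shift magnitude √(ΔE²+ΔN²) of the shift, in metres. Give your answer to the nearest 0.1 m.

The local east axis at (φ, λ) is (−sin λ, cos λ, 0), so ΔE = −sin(40.4981°)·(-379.0) + cos(40.4981°)·497.1 = 624.14 m.
The local north axis is (−sin φ cos λ, −sin φ sin λ, cos φ), giving ΔN = 160.339 − 179.603 − 284.269 = -303.53 m.
Horizontal magnitude = √(ΔE² + ΔN²) = √(624.14² + (-303.53)²) = 694.03 m.

694.0 m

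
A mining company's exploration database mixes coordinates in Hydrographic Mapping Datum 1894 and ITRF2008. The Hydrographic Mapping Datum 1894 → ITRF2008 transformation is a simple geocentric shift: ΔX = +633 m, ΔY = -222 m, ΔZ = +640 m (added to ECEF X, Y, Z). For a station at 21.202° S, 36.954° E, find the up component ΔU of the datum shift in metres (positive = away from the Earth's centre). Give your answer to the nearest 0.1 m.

At φ = -21.202°, λ = 36.954°: sin φ = -0.361657, cos φ = 0.932311, sin λ = 0.601174, cos λ = 0.799118.
ΔU = cos φ cos λ·ΔX + cos φ sin λ·ΔY + sin φ·ΔZ = (0.932311)(0.799118)(633) + (0.932311)(0.601174)(-222) + (-0.361657)(640) = 115.71 m.

ΔU = 115.7 m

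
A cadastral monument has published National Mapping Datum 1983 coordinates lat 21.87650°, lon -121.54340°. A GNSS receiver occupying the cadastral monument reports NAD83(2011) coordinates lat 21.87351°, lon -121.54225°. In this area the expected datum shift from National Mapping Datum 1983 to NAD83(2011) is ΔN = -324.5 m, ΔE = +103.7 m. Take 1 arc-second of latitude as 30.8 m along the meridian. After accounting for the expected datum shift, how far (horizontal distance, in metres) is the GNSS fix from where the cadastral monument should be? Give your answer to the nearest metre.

Observed coordinate differences: Δφ = -0.00299°, Δλ = +0.00115°.
Converting to metres (1° lat = 110880 m, cos φ = 0.927989): observed ΔN = -331.5 m, observed ΔE = 118.3 m.
Subtracting the expected shift leaves a residual of -331.5 − (-324.5) = -7.0 m north and 118.3 − (103.7) = 14.6 m east.
Residual distance = √((-7.0)² + 14.6²) = 16.2 m.

16 m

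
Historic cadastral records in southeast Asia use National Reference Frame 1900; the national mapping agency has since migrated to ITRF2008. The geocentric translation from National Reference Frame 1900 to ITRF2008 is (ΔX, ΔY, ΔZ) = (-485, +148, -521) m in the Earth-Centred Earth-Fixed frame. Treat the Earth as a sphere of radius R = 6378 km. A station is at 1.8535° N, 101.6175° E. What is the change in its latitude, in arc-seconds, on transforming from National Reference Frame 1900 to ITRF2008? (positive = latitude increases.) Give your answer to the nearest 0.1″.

Δφ = -17.1″

sin φ = 0.032344, cos φ = 0.999477, sin λ = 0.979514, cos λ = -0.201377.
North component: ΔN = −sin φ cos λ·ΔX − sin φ sin λ·ΔY + cos φ·ΔZ = −(0.032344)(-0.201377)(-485) − (0.032344)(0.979514)(148) + (0.999477)(-521) = -528.58 m.
1° of latitude spans πR/180 = 111317 m, so Δφ = -528.58 / 111317 × 3600 = -17.094″.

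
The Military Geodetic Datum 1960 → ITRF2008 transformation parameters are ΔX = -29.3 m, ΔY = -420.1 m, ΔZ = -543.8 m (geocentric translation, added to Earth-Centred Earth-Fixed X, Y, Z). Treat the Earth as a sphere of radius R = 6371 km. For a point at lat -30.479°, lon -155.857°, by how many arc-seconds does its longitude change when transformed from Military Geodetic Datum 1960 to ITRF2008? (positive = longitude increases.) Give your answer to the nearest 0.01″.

Δλ = 13.95″

sin φ = -0.507223, cos φ = 0.861815, sin λ = -0.409015, cos λ = -0.912527.
East component: ΔE = −sin λ·ΔX + cos λ·ΔY = −(-0.409015)(-29.3) + (-0.912527)(-420.1) = 371.37 m.
1° of latitude spans πR/180 = 111195 m; at latitude φ, 1° of longitude spans that × cos φ = 95829.5 m, so Δλ = 371.37 / 95829.5 × 3600 = 13.951″.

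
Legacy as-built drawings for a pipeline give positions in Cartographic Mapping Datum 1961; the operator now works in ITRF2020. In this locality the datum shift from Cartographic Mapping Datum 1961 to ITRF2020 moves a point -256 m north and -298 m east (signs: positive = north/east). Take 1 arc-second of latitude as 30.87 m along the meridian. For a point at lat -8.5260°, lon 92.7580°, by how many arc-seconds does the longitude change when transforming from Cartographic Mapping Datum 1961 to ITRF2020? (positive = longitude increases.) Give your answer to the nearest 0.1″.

At latitude -8.5260°, cos φ = 0.988949.
1″ of longitude at this latitude = 30.87 × cos φ = 30.5288 m, so Δλ = -298.0 / 30.5288 = -9.761″.

Δλ = -9.8″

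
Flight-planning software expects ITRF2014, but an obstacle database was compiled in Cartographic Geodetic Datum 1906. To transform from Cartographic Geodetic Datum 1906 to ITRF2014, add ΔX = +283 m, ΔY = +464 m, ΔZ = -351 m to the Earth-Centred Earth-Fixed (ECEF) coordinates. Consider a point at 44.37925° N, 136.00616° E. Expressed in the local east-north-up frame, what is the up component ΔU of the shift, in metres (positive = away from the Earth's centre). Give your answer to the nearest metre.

At φ = 44.37925°, λ = 136.00616°: sin φ = 0.699405, cos φ = 0.714726, sin λ = 0.694581, cos λ = -0.719414.
ΔU = cos φ cos λ·ΔX + cos φ sin λ·ΔY + sin φ·ΔZ = (0.714726)(-0.719414)(283) + (0.714726)(0.694581)(464) + (0.699405)(-351) = -160.66 m.

ΔU = -161 m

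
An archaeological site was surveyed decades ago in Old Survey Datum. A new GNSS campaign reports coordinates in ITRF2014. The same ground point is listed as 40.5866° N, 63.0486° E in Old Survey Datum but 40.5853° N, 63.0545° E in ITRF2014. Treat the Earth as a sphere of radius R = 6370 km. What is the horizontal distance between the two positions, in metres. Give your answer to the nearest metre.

519 m

Δφ = 40.5853° − 40.5866° = -0.0013°; Δλ = 63.0545° − 63.0486° = +0.0059°.
1° along a meridian = πR/180 = 111177 m.
ΔN = Δφ × 111177 = -144.5 m; ΔE = Δλ × 111177 × cos(40.5866°) = +0.0059 × 111177 × 0.759423 = 498.1 m.
Distance = √(ΔE² + ΔN²) = √(498.1² + (-144.5)²) = 518.7 m.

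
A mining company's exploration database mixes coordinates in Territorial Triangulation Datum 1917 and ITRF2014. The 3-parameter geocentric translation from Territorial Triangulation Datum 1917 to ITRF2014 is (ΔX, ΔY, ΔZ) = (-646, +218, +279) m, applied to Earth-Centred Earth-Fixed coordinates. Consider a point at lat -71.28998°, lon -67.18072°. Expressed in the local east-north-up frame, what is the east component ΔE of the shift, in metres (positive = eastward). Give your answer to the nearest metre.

The local east axis at (φ, λ) is (−sin λ, cos λ, 0), so ΔE = −sin(-67.18072°)·(-646) + cos(-67.18072°)·218 = -510.89 m.

ΔE = -511 m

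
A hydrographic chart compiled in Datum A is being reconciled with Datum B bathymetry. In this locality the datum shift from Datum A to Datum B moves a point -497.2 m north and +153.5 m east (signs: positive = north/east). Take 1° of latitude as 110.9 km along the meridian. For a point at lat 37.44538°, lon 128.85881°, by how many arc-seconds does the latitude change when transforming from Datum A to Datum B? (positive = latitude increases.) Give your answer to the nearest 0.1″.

1° of latitude = 110.9 km, so Δφ = -497.2 / 110900 = -0.0044833° = -16.140″.

Δφ = -16.1″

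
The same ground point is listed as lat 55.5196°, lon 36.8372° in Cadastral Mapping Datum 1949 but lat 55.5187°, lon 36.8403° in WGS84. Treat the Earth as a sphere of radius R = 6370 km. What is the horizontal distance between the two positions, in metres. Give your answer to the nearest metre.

Δφ = 55.5187° − 55.5196° = -0.0009°; Δλ = 36.8403° − 36.8372° = +0.0031°.
1° along a meridian = πR/180 = 111177 m.
ΔN = Δφ × 111177 = -100.1 m; ΔE = Δλ × 111177 × cos(55.5196°) = +0.0031 × 111177 × 0.566124 = 195.1 m.
Distance = √(ΔE² + ΔN²) = √(195.1² + (-100.1)²) = 219.3 m.

219 m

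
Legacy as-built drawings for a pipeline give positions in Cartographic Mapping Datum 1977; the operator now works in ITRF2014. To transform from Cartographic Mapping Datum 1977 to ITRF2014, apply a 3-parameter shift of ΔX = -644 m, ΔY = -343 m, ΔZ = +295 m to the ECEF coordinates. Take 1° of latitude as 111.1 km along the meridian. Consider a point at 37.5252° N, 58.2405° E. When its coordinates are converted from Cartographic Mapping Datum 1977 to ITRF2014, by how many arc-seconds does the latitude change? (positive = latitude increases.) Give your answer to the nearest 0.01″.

Δφ = 20.03″

sin φ = 0.609110, cos φ = 0.793086, sin λ = 0.850265, cos λ = 0.526355.
North component: ΔN = −sin φ cos λ·ΔX − sin φ sin λ·ΔY + cos φ·ΔZ = −(0.609110)(0.526355)(-644) − (0.609110)(0.850265)(-343) + (0.793086)(295) = 618.07 m.
1° of latitude spans 111100 m, so Δφ = 618.07 / 111100 × 3600 = 20.028″.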